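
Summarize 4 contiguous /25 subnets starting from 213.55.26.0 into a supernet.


Original prefix: /25
Number of subnets: 4 = 2^2
New prefix = 25 - 2 = 23
Supernet: 213.55.26.0/23


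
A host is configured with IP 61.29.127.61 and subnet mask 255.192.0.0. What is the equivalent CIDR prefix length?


Binary: 11111111.11000000.00000000.00000000
Count leading 1s
Prefix: /10


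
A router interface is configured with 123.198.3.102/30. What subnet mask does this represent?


/30 means 30 network bits, 2 host bits
Binary: 11111111111111111111111111111100
Mask: 255.255.255.252


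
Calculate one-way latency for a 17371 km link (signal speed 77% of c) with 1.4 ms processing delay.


Speed = 0.77 * 3e5 km/s = 231000 km/s
Propagation delay = 17371 / 231000 = 0.0752 s = 75.1991 ms
Processing delay = 1.4 ms
Total one-way latency = 76.5991 ms


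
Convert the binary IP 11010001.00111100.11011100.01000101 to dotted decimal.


11010001 = 209
00111100 = 60
11011100 = 220
01000101 = 69
IP: 209.60.220.69


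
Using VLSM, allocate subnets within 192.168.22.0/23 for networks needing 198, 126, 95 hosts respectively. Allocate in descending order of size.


198 hosts -> /24 (254 usable): 192.168.22.0/24
126 hosts -> /25 (126 usable): 192.168.23.0/25
95 hosts -> /25 (126 usable): 192.168.23.128/25
Allocation: 192.168.22.0/24 (198 hosts, 254 usable); 192.168.23.0/25 (126 hosts, 126 usable); 192.168.23.128/25 (95 hosts, 126 usable)


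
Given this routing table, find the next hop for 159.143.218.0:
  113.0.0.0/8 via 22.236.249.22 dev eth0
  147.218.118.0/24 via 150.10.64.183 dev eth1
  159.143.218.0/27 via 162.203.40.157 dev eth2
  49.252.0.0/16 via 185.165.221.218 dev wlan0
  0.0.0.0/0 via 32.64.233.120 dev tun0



Longest prefix match for 159.143.218.0:
  /8 113.0.0.0: no
  /24 147.218.118.0: no
  /27 159.143.218.0: MATCH
  /16 49.252.0.0: no
  /0 0.0.0.0: MATCH
Selected: next-hop 162.203.40.157 via eth2 (matched /27)


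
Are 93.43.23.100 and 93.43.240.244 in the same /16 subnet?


Mask: 255.255.0.0
93.43.23.100 AND mask = 93.43.0.0
93.43.240.244 AND mask = 93.43.0.0
Yes, same subnet (93.43.0.0)


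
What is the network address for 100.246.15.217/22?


IP:   01100100.11110110.00001111.11011001
Mask: 11111111.11111111.11111100.00000000
AND operation:
Net:  01100100.11110110.00001100.00000000
Network: 100.246.12.0/22


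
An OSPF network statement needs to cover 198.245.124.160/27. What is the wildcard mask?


Subnet mask: 255.255.255.224
Wildcard = 255.255.255.255 - subnet mask
255 - 255 = 0
255 - 255 = 0
255 - 255 = 0
255 - 224 = 31
Wildcard: 0.0.0.31


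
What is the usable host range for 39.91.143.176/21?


Network: 39.91.136.0
Broadcast: 39.91.143.255
First usable = network + 1
Last usable = broadcast - 1
Range: 39.91.136.1 to 39.91.143.254


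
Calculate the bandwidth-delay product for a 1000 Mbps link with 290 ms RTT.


BDP = bandwidth * RTT
= 1000 Mbps * 290 ms
= 1000 * 1e6 * 290 / 1000 bits
= 290000000 bits
= 36250000 bytes
= 35400.3906 KB
BDP = 290000000 bits (36250000 bytes)


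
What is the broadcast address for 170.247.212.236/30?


Network: 170.247.212.236/30
Host bits = 2
Set all host bits to 1:
Broadcast: 170.247.212.239


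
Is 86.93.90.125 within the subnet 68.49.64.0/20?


Subnet network: 68.49.64.0
Test IP AND mask: 86.93.80.0
No, 86.93.90.125 is not in 68.49.64.0/20


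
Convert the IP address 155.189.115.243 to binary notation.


155 = 10011011
189 = 10111101
115 = 01110011
243 = 11110011
Binary: 10011011.10111101.01110011.11110011


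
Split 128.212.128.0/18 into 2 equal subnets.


New prefix = 18 + 1 = 19
Each subnet has 8192 addresses
  128.212.128.0/19
  128.212.160.0/19
Subnets: 128.212.128.0/19, 128.212.160.0/19


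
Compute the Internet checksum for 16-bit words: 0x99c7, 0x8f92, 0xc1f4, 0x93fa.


Sum all words (with carry folding):
+ 0x99c7 = 0x99c7
+ 0x8f92 = 0x295a
+ 0xc1f4 = 0xeb4e
+ 0x93fa = 0x7f49
One's complement: ~0x7f49
Checksum = 0x80b6


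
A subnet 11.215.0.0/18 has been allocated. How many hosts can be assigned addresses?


Host bits = 32 - 18 = 14
Total addresses = 2^14 = 16384
Usable = total - 2 (network and broadcast)
Usable hosts: 16382


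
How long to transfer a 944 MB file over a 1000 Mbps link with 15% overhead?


Effective throughput = 1000 * (1 - 15/100) = 850 Mbps
File size in Mb = 944 * 8 = 7552 Mb
Time = 7552 / 850
Time = 8.8847 seconds


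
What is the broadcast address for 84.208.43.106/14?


Network: 84.208.0.0/14
Host bits = 18
Set all host bits to 1:
Broadcast: 84.211.255.255


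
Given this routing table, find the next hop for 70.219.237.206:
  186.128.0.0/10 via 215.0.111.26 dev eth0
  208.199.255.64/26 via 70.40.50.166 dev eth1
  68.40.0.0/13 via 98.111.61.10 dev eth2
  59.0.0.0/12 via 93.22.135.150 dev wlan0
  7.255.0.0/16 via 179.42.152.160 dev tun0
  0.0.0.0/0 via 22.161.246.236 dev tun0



Longest prefix match for 70.219.237.206:
  /10 186.128.0.0: no
  /26 208.199.255.64: no
  /13 68.40.0.0: no
  /12 59.0.0.0: no
  /16 7.255.0.0: no
  /0 0.0.0.0: MATCH
Selected: next-hop 22.161.246.236 via tun0 (matched /0)


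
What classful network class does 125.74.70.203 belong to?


First octet: 125
Binary: 01111101
0xxxxxxx -> Class A (1-126)
Class A, default mask 255.0.0.0 (/8)


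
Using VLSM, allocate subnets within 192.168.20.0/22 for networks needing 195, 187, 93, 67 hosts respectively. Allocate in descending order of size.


195 hosts -> /24 (254 usable): 192.168.20.0/24
187 hosts -> /24 (254 usable): 192.168.21.0/24
93 hosts -> /25 (126 usable): 192.168.22.0/25
67 hosts -> /25 (126 usable): 192.168.22.128/25
Allocation: 192.168.20.0/24 (195 hosts, 254 usable); 192.168.21.0/24 (187 hosts, 254 usable); 192.168.22.0/25 (93 hosts, 126 usable); 192.168.22.128/25 (67 hosts, 126 usable)


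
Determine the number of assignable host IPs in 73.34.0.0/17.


Host bits = 32 - 17 = 15
Total addresses = 2^15 = 32768
Usable = total - 2 (network and broadcast)
Usable hosts: 32766


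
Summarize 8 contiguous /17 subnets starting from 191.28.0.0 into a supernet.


Original prefix: /17
Number of subnets: 8 = 2^3
New prefix = 17 - 3 = 14
Supernet: 191.28.0.0/14


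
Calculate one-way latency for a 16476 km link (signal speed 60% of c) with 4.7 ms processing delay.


Speed = 0.6 * 3e5 km/s = 180000 km/s
Propagation delay = 16476 / 180000 = 0.0915 s = 91.5333 ms
Processing delay = 4.7 ms
Total one-way latency = 96.2333 ms


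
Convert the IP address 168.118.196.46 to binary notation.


168 = 10101000
118 = 01110110
196 = 11000100
46 = 00101110
Binary: 10101000.01110110.11000100.00101110


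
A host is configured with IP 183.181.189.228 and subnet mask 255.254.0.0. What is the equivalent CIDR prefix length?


Binary: 11111111.11111110.00000000.00000000
Count leading 1s
Prefix: /15


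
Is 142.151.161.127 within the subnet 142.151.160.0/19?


Subnet network: 142.151.160.0
Test IP AND mask: 142.151.160.0
Yes, 142.151.161.127 is in 142.151.160.0/19


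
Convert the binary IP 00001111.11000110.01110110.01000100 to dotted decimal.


00001111 = 15
11000110 = 198
01110110 = 118
01000100 = 68
IP: 15.198.118.68


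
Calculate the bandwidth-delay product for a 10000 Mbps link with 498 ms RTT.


BDP = bandwidth * RTT
= 10000 Mbps * 498 ms
= 10000 * 1e6 * 498 / 1000 bits
= 4980000000 bits
= 622500000 bytes
= 607910.1562 KB
BDP = 4980000000 bits (622500000 bytes)


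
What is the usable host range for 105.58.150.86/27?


Network: 105.58.150.64
Broadcast: 105.58.150.95
First usable = network + 1
Last usable = broadcast - 1
Range: 105.58.150.65 to 105.58.150.94


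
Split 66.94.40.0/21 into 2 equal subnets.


New prefix = 21 + 1 = 22
Each subnet has 1024 addresses
  66.94.40.0/22
  66.94.44.0/22
Subnets: 66.94.40.0/22, 66.94.44.0/22


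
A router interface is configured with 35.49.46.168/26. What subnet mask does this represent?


/26 means 26 network bits, 6 host bits
Binary: 11111111111111111111111111000000
Mask: 255.255.255.192


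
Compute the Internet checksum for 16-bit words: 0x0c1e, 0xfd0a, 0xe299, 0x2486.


Sum all words (with carry folding):
+ 0x0c1e = 0x0c1e
+ 0xfd0a = 0x0929
+ 0xe299 = 0xebc2
+ 0x2486 = 0x1049
One's complement: ~0x1049
Checksum = 0xefb6


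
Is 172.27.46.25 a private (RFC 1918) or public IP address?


RFC 1918 private ranges:
  10.0.0.0/8 (10.0.0.0 - 10.255.255.255)
  172.16.0.0/12 (172.16.0.0 - 172.31.255.255)
  192.168.0.0/16 (192.168.0.0 - 192.168.255.255)
Private (in 172.16.0.0/12)


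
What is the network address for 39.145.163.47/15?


IP:   00100111.10010001.10100011.00101111
Mask: 11111111.11111110.00000000.00000000
AND operation:
Net:  00100111.10010000.00000000.00000000
Network: 39.144.0.0/15


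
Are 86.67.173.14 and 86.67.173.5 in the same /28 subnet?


Mask: 255.255.255.240
86.67.173.14 AND mask = 86.67.173.0
86.67.173.5 AND mask = 86.67.173.0
Yes, same subnet (86.67.173.0)


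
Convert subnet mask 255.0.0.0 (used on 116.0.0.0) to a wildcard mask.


Subnet mask: 255.0.0.0
Wildcard = 255.255.255.255 - subnet mask
255 - 255 = 0
255 - 0 = 255
255 - 0 = 255
255 - 0 = 255
Wildcard: 0.255.255.255


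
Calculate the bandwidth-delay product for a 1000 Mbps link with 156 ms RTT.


BDP = bandwidth * RTT
= 1000 Mbps * 156 ms
= 1000 * 1e6 * 156 / 1000 bits
= 156000000 bits
= 19500000 bytes
= 19042.9688 KB
BDP = 156000000 bits (19500000 bytes)


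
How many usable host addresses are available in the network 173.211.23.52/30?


Host bits = 32 - 30 = 2
Total addresses = 2^2 = 4
Usable = total - 2 (network and broadcast)
Usable hosts: 2


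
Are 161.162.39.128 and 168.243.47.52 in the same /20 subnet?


Mask: 255.255.240.0
161.162.39.128 AND mask = 161.162.32.0
168.243.47.52 AND mask = 168.243.32.0
No, different subnets (161.162.32.0 vs 168.243.32.0)


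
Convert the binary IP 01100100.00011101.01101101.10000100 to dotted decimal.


01100100 = 100
00011101 = 29
01101101 = 109
10000100 = 132
IP: 100.29.109.132


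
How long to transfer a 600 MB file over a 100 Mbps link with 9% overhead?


Effective throughput = 100 * (1 - 9/100) = 91 Mbps
File size in Mb = 600 * 8 = 4800 Mb
Time = 4800 / 91
Time = 52.7473 seconds


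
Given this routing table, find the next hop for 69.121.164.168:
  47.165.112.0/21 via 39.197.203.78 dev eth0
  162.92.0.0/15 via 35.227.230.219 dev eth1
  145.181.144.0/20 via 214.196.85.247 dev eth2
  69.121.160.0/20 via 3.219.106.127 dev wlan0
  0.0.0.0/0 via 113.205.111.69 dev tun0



Longest prefix match for 69.121.164.168:
  /21 47.165.112.0: no
  /15 162.92.0.0: no
  /20 145.181.144.0: no
  /20 69.121.160.0: MATCH
  /0 0.0.0.0: MATCH
Selected: next-hop 3.219.106.127 via wlan0 (matched /20)


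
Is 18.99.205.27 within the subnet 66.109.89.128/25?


Subnet network: 66.109.89.128
Test IP AND mask: 18.99.205.0
No, 18.99.205.27 is not in 66.109.89.128/25


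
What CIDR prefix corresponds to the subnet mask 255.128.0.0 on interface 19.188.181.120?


Binary: 11111111.10000000.00000000.00000000
Count leading 1s
Prefix: /9


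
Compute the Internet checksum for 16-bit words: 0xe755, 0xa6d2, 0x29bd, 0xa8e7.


Sum all words (with carry folding):
+ 0xe755 = 0xe755
+ 0xa6d2 = 0x8e28
+ 0x29bd = 0xb7e5
+ 0xa8e7 = 0x60cd
One's complement: ~0x60cd
Checksum = 0x9f32


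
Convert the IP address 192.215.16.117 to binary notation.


192 = 11000000
215 = 11010111
16 = 00010000
117 = 01110101
Binary: 11000000.11010111.00010000.01110101


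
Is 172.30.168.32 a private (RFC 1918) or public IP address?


RFC 1918 private ranges:
  10.0.0.0/8 (10.0.0.0 - 10.255.255.255)
  172.16.0.0/12 (172.16.0.0 - 172.31.255.255)
  192.168.0.0/16 (192.168.0.0 - 192.168.255.255)
Private (in 172.16.0.0/12)


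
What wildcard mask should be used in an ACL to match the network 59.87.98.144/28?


Subnet mask: 255.255.255.240
Wildcard = 255.255.255.255 - subnet mask
255 - 255 = 0
255 - 255 = 0
255 - 255 = 0
255 - 240 = 15
Wildcard: 0.0.0.15


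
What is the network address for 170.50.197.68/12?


IP:   10101010.00110010.11000101.01000100
Mask: 11111111.11110000.00000000.00000000
AND operation:
Net:  10101010.00110000.00000000.00000000
Network: 170.48.0.0/12


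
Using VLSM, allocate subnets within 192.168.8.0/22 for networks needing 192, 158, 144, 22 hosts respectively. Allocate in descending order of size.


192 hosts -> /24 (254 usable): 192.168.8.0/24
158 hosts -> /24 (254 usable): 192.168.9.0/24
144 hosts -> /24 (254 usable): 192.168.10.0/24
22 hosts -> /27 (30 usable): 192.168.11.0/27
Allocation: 192.168.8.0/24 (192 hosts, 254 usable); 192.168.9.0/24 (158 hosts, 254 usable); 192.168.10.0/24 (144 hosts, 254 usable); 192.168.11.0/27 (22 hosts, 30 usable)


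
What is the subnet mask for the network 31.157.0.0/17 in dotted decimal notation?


/17 means 17 network bits, 15 host bits
Binary: 11111111111111111000000000000000
Mask: 255.255.128.0


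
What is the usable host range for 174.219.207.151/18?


Network: 174.219.192.0
Broadcast: 174.219.255.255
First usable = network + 1
Last usable = broadcast - 1
Range: 174.219.192.1 to 174.219.255.254


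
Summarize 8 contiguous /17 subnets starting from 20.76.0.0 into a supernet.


Original prefix: /17
Number of subnets: 8 = 2^3
New prefix = 17 - 3 = 14
Supernet: 20.76.0.0/14


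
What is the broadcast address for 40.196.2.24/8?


Network: 40.0.0.0/8
Host bits = 24
Set all host bits to 1:
Broadcast: 40.255.255.255


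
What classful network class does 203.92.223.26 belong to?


First octet: 203
Binary: 11001011
110xxxxx -> Class C (192-223)
Class C, default mask 255.255.255.0 (/24)


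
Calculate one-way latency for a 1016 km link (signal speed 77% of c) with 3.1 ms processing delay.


Speed = 0.77 * 3e5 km/s = 231000 km/s
Propagation delay = 1016 / 231000 = 0.0044 s = 4.3983 ms
Processing delay = 3.1 ms
Total one-way latency = 7.4983 ms


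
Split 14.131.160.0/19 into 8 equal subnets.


New prefix = 19 + 3 = 22
Each subnet has 1024 addresses
  14.131.160.0/22
  14.131.164.0/22
  14.131.168.0/22
  14.131.172.0/22
  14.131.176.0/22
  14.131.180.0/22
  14.131.184.0/22
  14.131.188.0/22
Subnets: 14.131.160.0/22, 14.131.164.0/22, 14.131.168.0/22, 14.131.172.0/22, 14.131.176.0/22, 14.131.180.0/22, 14.131.184.0/22, 14.131.188.0/22


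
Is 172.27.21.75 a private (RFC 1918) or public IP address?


RFC 1918 private ranges:
  10.0.0.0/8 (10.0.0.0 - 10.255.255.255)
  172.16.0.0/12 (172.16.0.0 - 172.31.255.255)
  192.168.0.0/16 (192.168.0.0 - 192.168.255.255)
Private (in 172.16.0.0/12)


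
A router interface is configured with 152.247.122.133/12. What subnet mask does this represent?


/12 means 12 network bits, 20 host bits
Binary: 11111111111100000000000000000000
Mask: 255.240.0.0


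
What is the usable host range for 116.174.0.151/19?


Network: 116.174.0.0
Broadcast: 116.174.31.255
First usable = network + 1
Last usable = broadcast - 1
Range: 116.174.0.1 to 116.174.31.254


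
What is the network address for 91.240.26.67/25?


IP:   01011011.11110000.00011010.01000011
Mask: 11111111.11111111.11111111.10000000
AND operation:
Net:  01011011.11110000.00011010.00000000
Network: 91.240.26.0/25


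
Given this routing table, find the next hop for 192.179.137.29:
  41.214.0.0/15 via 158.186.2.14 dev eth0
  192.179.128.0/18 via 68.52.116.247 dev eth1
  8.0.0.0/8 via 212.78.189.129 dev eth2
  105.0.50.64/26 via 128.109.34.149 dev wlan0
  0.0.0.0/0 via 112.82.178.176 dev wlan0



Longest prefix match for 192.179.137.29:
  /15 41.214.0.0: no
  /18 192.179.128.0: MATCH
  /8 8.0.0.0: no
  /26 105.0.50.64: no
  /0 0.0.0.0: MATCH
Selected: next-hop 68.52.116.247 via eth1 (matched /18)


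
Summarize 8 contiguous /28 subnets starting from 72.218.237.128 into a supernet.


Original prefix: /28
Number of subnets: 8 = 2^3
New prefix = 28 - 3 = 25
Supernet: 72.218.237.128/25


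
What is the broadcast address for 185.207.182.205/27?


Network: 185.207.182.192/27
Host bits = 5
Set all host bits to 1:
Broadcast: 185.207.182.223


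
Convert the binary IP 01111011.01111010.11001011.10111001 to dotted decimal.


01111011 = 123
01111010 = 122
11001011 = 203
10111001 = 185
IP: 123.122.203.185


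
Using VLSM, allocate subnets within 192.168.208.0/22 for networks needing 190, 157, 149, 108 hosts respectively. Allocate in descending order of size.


190 hosts -> /24 (254 usable): 192.168.208.0/24
157 hosts -> /24 (254 usable): 192.168.209.0/24
149 hosts -> /24 (254 usable): 192.168.210.0/24
108 hosts -> /25 (126 usable): 192.168.211.0/25
Allocation: 192.168.208.0/24 (190 hosts, 254 usable); 192.168.209.0/24 (157 hosts, 254 usable); 192.168.210.0/24 (149 hosts, 254 usable); 192.168.211.0/25 (108 hosts, 126 usable)


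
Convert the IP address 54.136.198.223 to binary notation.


54 = 00110110
136 = 10001000
198 = 11000110
223 = 11011111
Binary: 00110110.10001000.11000110.11011111


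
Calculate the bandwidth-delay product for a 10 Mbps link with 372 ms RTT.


BDP = bandwidth * RTT
= 10 Mbps * 372 ms
= 10 * 1e6 * 372 / 1000 bits
= 3720000 bits
= 465000 bytes
= 454.1016 KB
BDP = 3720000 bits (465000 bytes)


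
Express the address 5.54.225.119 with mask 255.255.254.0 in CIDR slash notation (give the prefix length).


Binary: 11111111.11111111.11111110.00000000
Count leading 1s
Prefix: /23


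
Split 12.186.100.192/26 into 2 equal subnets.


New prefix = 26 + 1 = 27
Each subnet has 32 addresses
  12.186.100.192/27
  12.186.100.224/27
Subnets: 12.186.100.192/27, 12.186.100.224/27


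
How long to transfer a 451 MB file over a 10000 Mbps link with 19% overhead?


Effective throughput = 10000 * (1 - 19/100) = 8100.0 Mbps
File size in Mb = 451 * 8 = 3608 Mb
Time = 3608 / 8100.0
Time = 0.4454 seconds


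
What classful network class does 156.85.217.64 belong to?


First octet: 156
Binary: 10011100
10xxxxxx -> Class B (128-191)
Class B, default mask 255.255.0.0 (/16)


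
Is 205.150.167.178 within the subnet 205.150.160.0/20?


Subnet network: 205.150.160.0
Test IP AND mask: 205.150.160.0
Yes, 205.150.167.178 is in 205.150.160.0/20


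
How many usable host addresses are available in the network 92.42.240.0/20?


Host bits = 32 - 20 = 12
Total addresses = 2^12 = 4096
Usable = total - 2 (network and broadcast)
Usable hosts: 4094


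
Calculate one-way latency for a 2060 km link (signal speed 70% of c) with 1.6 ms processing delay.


Speed = 0.7 * 3e5 km/s = 210000 km/s
Propagation delay = 2060 / 210000 = 0.0098 s = 9.8095 ms
Processing delay = 1.6 ms
Total one-way latency = 11.4095 ms


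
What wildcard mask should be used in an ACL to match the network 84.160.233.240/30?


Subnet mask: 255.255.255.252
Wildcard = 255.255.255.255 - subnet mask
255 - 255 = 0
255 - 255 = 0
255 - 255 = 0
255 - 252 = 3
Wildcard: 0.0.0.3


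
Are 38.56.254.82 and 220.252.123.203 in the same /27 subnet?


Mask: 255.255.255.224
38.56.254.82 AND mask = 38.56.254.64
220.252.123.203 AND mask = 220.252.123.192
No, different subnets (38.56.254.64 vs 220.252.123.192)


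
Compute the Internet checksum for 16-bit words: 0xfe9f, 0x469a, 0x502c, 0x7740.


Sum all words (with carry folding):
+ 0xfe9f = 0xfe9f
+ 0x469a = 0x453a
+ 0x502c = 0x9566
+ 0x7740 = 0x0ca7
One's complement: ~0x0ca7
Checksum = 0xf358


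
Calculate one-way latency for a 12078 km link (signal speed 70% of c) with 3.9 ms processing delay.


Speed = 0.7 * 3e5 km/s = 210000 km/s
Propagation delay = 12078 / 210000 = 0.0575 s = 57.5143 ms
Processing delay = 3.9 ms
Total one-way latency = 61.4143 ms


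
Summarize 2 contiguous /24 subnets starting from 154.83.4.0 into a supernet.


Original prefix: /24
Number of subnets: 2 = 2^1
New prefix = 24 - 1 = 23
Supernet: 154.83.4.0/23


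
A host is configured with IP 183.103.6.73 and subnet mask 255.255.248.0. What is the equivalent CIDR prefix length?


Binary: 11111111.11111111.11111000.00000000
Count leading 1s
Prefix: /21


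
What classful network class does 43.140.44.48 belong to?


First octet: 43
Binary: 00101011
0xxxxxxx -> Class A (1-126)
Class A, default mask 255.0.0.0 (/8)


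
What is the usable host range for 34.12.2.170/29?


Network: 34.12.2.168
Broadcast: 34.12.2.175
First usable = network + 1
Last usable = broadcast - 1
Range: 34.12.2.169 to 34.12.2.174


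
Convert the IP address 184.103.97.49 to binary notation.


184 = 10111000
103 = 01100111
97 = 01100001
49 = 00110001
Binary: 10111000.01100111.01100001.00110001


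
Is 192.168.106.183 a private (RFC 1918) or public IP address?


RFC 1918 private ranges:
  10.0.0.0/8 (10.0.0.0 - 10.255.255.255)
  172.16.0.0/12 (172.16.0.0 - 172.31.255.255)
  192.168.0.0/16 (192.168.0.0 - 192.168.255.255)
Private (in 192.168.0.0/16)


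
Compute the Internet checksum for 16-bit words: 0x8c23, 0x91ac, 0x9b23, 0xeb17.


Sum all words (with carry folding):
+ 0x8c23 = 0x8c23
+ 0x91ac = 0x1dd0
+ 0x9b23 = 0xb8f3
+ 0xeb17 = 0xa40b
One's complement: ~0xa40b
Checksum = 0x5bf4


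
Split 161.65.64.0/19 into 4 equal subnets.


New prefix = 19 + 2 = 21
Each subnet has 2048 addresses
  161.65.64.0/21
  161.65.72.0/21
  161.65.80.0/21
  161.65.88.0/21
Subnets: 161.65.64.0/21, 161.65.72.0/21, 161.65.80.0/21, 161.65.88.0/21


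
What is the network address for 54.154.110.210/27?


IP:   00110110.10011010.01101110.11010010
Mask: 11111111.11111111.11111111.11100000
AND operation:
Net:  00110110.10011010.01101110.11000000
Network: 54.154.110.192/27


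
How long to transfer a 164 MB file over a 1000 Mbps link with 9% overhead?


Effective throughput = 1000 * (1 - 9/100) = 910 Mbps
File size in Mb = 164 * 8 = 1312 Mb
Time = 1312 / 910
Time = 1.4418 seconds


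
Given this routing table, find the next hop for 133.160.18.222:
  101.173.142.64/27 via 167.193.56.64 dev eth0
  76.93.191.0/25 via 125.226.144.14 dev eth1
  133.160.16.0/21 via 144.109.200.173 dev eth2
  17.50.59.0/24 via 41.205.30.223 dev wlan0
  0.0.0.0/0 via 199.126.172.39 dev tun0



Longest prefix match for 133.160.18.222:
  /27 101.173.142.64: no
  /25 76.93.191.0: no
  /21 133.160.16.0: MATCH
  /24 17.50.59.0: no
  /0 0.0.0.0: MATCH
Selected: next-hop 144.109.200.173 via eth2 (matched /21)


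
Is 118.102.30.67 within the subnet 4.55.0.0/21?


Subnet network: 4.55.0.0
Test IP AND mask: 118.102.24.0
No, 118.102.30.67 is not in 4.55.0.0/21


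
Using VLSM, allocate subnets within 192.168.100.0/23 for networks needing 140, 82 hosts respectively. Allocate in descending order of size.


140 hosts -> /24 (254 usable): 192.168.100.0/24
82 hosts -> /25 (126 usable): 192.168.101.0/25
Allocation: 192.168.100.0/24 (140 hosts, 254 usable); 192.168.101.0/25 (82 hosts, 126 usable)


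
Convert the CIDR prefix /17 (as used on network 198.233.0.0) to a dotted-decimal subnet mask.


/17 means 17 network bits, 15 host bits
Binary: 11111111111111111000000000000000
Mask: 255.255.128.0


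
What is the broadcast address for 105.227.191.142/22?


Network: 105.227.188.0/22
Host bits = 10
Set all host bits to 1:
Broadcast: 105.227.191.255


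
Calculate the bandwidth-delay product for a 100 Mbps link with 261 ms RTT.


BDP = bandwidth * RTT
= 100 Mbps * 261 ms
= 100 * 1e6 * 261 / 1000 bits
= 26100000 bits
= 3262500 bytes
= 3186.0352 KB
BDP = 26100000 bits (3262500 bytes)


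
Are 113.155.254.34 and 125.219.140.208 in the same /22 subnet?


Mask: 255.255.252.0
113.155.254.34 AND mask = 113.155.252.0
125.219.140.208 AND mask = 125.219.140.0
No, different subnets (113.155.252.0 vs 125.219.140.0)


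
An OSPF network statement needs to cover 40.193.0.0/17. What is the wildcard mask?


Subnet mask: 255.255.128.0
Wildcard = 255.255.255.255 - subnet mask
255 - 255 = 0
255 - 255 = 0
255 - 128 = 127
255 - 0 = 255
Wildcard: 0.0.127.255


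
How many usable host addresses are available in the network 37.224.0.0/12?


Host bits = 32 - 12 = 20
Total addresses = 2^20 = 1048576
Usable = total - 2 (network and broadcast)
Usable hosts: 1048574


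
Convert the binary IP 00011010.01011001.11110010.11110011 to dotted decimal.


00011010 = 26
01011001 = 89
11110010 = 242
11110011 = 243
IP: 26.89.242.243


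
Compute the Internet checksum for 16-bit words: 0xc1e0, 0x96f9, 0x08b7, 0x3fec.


Sum all words (with carry folding):
+ 0xc1e0 = 0xc1e0
+ 0x96f9 = 0x58da
+ 0x08b7 = 0x6191
+ 0x3fec = 0xa17d
One's complement: ~0xa17d
Checksum = 0x5e82


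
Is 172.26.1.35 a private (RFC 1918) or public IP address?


RFC 1918 private ranges:
  10.0.0.0/8 (10.0.0.0 - 10.255.255.255)
  172.16.0.0/12 (172.16.0.0 - 172.31.255.255)
  192.168.0.0/16 (192.168.0.0 - 192.168.255.255)
Private (in 172.16.0.0/12)


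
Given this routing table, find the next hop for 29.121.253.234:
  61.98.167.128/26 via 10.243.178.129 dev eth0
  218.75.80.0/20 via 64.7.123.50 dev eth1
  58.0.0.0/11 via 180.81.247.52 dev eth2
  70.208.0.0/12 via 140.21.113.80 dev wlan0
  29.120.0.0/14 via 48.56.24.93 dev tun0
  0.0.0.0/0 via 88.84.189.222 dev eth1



Longest prefix match for 29.121.253.234:
  /26 61.98.167.128: no
  /20 218.75.80.0: no
  /11 58.0.0.0: no
  /12 70.208.0.0: no
  /14 29.120.0.0: MATCH
  /0 0.0.0.0: MATCH
Selected: next-hop 48.56.24.93 via tun0 (matched /14)


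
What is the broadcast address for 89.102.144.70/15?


Network: 89.102.0.0/15
Host bits = 17
Set all host bits to 1:
Broadcast: 89.103.255.255


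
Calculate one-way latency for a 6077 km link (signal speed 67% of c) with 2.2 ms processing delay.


Speed = 0.67 * 3e5 km/s = 201000 km/s
Propagation delay = 6077 / 201000 = 0.0302 s = 30.2338 ms
Processing delay = 2.2 ms
Total one-way latency = 32.4338 ms


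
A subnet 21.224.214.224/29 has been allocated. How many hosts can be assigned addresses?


Host bits = 32 - 29 = 3
Total addresses = 2^3 = 8
Usable = total - 2 (network and broadcast)
Usable hosts: 6


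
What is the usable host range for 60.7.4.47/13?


Network: 60.0.0.0
Broadcast: 60.7.255.255
First usable = network + 1
Last usable = broadcast - 1
Range: 60.0.0.1 to 60.7.255.254


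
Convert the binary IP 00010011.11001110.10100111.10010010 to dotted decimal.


00010011 = 19
11001110 = 206
10100111 = 167
10010010 = 146
IP: 19.206.167.146


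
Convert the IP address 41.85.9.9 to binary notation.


41 = 00101001
85 = 01010101
9 = 00001001
9 = 00001001
Binary: 00101001.01010101.00001001.00001001


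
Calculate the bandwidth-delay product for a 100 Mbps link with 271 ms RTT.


BDP = bandwidth * RTT
= 100 Mbps * 271 ms
= 100 * 1e6 * 271 / 1000 bits
= 27100000 bits
= 3387500 bytes
= 3308.1055 KB
BDP = 27100000 bits (3387500 bytes)


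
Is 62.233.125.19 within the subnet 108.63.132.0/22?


Subnet network: 108.63.132.0
Test IP AND mask: 62.233.124.0
No, 62.233.125.19 is not in 108.63.132.0/22


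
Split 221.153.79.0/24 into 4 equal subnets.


New prefix = 24 + 2 = 26
Each subnet has 64 addresses
  221.153.79.0/26
  221.153.79.64/26
  221.153.79.128/26
  221.153.79.192/26
Subnets: 221.153.79.0/26, 221.153.79.64/26, 221.153.79.128/26, 221.153.79.192/26


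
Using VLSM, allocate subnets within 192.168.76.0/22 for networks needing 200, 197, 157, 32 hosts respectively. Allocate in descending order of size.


200 hosts -> /24 (254 usable): 192.168.76.0/24
197 hosts -> /24 (254 usable): 192.168.77.0/24
157 hosts -> /24 (254 usable): 192.168.78.0/24
32 hosts -> /26 (62 usable): 192.168.79.0/26
Allocation: 192.168.76.0/24 (200 hosts, 254 usable); 192.168.77.0/24 (197 hosts, 254 usable); 192.168.78.0/24 (157 hosts, 254 usable); 192.168.79.0/26 (32 hosts, 62 usable)


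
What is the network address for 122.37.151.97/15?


IP:   01111010.00100101.10010111.01100001
Mask: 11111111.11111110.00000000.00000000
AND operation:
Net:  01111010.00100100.00000000.00000000
Network: 122.36.0.0/15


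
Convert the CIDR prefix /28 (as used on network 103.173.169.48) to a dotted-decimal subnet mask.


/28 means 28 network bits, 4 host bits
Binary: 11111111111111111111111111110000
Mask: 255.255.255.240


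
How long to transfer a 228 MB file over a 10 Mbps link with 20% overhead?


Effective throughput = 10 * (1 - 20/100) = 8 Mbps
File size in Mb = 228 * 8 = 1824 Mb
Time = 1824 / 8
Time = 228 seconds


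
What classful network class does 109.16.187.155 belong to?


First octet: 109
Binary: 01101101
0xxxxxxx -> Class A (1-126)
Class A, default mask 255.0.0.0 (/8)


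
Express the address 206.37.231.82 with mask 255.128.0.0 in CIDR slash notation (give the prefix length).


Binary: 11111111.10000000.00000000.00000000
Count leading 1s
Prefix: /9


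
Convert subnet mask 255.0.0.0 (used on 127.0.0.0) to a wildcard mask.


Subnet mask: 255.0.0.0
Wildcard = 255.255.255.255 - subnet mask
255 - 255 = 0
255 - 0 = 255
255 - 0 = 255
255 - 0 = 255
Wildcard: 0.255.255.255


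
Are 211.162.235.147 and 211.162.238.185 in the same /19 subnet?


Mask: 255.255.224.0
211.162.235.147 AND mask = 211.162.224.0
211.162.238.185 AND mask = 211.162.224.0
Yes, same subnet (211.162.224.0)


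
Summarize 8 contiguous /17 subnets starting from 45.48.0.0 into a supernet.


Original prefix: /17
Number of subnets: 8 = 2^3
New prefix = 17 - 3 = 14
Supernet: 45.48.0.0/14


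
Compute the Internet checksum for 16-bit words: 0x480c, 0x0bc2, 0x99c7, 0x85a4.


Sum all words (with carry folding):
+ 0x480c = 0x480c
+ 0x0bc2 = 0x53ce
+ 0x99c7 = 0xed95
+ 0x85a4 = 0x733a
One's complement: ~0x733a
Checksum = 0x8cc5


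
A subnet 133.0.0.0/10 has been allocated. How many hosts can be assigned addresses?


Host bits = 32 - 10 = 22
Total addresses = 2^22 = 4194304
Usable = total - 2 (network and broadcast)
Usable hosts: 4194302


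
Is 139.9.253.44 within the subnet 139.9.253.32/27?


Subnet network: 139.9.253.32
Test IP AND mask: 139.9.253.32
Yes, 139.9.253.44 is in 139.9.253.32/27


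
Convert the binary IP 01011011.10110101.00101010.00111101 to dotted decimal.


01011011 = 91
10110101 = 181
00101010 = 42
00111101 = 61
IP: 91.181.42.61


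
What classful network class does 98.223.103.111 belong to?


First octet: 98
Binary: 01100010
0xxxxxxx -> Class A (1-126)
Class A, default mask 255.0.0.0 (/8)


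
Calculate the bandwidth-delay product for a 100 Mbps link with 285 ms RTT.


BDP = bandwidth * RTT
= 100 Mbps * 285 ms
= 100 * 1e6 * 285 / 1000 bits
= 28500000 bits
= 3562500 bytes
= 3479.0039 KB
BDP = 28500000 bits (3562500 bytes)


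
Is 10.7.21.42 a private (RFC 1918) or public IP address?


RFC 1918 private ranges:
  10.0.0.0/8 (10.0.0.0 - 10.255.255.255)
  172.16.0.0/12 (172.16.0.0 - 172.31.255.255)
  192.168.0.0/16 (192.168.0.0 - 192.168.255.255)
Private (in 10.0.0.0/8)


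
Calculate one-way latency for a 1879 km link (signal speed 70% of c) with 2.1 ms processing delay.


Speed = 0.7 * 3e5 km/s = 210000 km/s
Propagation delay = 1879 / 210000 = 0.0089 s = 8.9476 ms
Processing delay = 2.1 ms
Total one-way latency = 11.0476 ms


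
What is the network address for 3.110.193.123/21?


IP:   00000011.01101110.11000001.01111011
Mask: 11111111.11111111.11111000.00000000
AND operation:
Net:  00000011.01101110.11000000.00000000
Network: 3.110.192.0/21


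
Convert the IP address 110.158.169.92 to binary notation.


110 = 01101110
158 = 10011110
169 = 10101001
92 = 01011100
Binary: 01101110.10011110.10101001.01011100


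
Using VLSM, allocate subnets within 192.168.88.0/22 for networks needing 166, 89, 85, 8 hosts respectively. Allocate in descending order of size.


166 hosts -> /24 (254 usable): 192.168.88.0/24
89 hosts -> /25 (126 usable): 192.168.89.0/25
85 hosts -> /25 (126 usable): 192.168.89.128/25
8 hosts -> /28 (14 usable): 192.168.90.0/28
Allocation: 192.168.88.0/24 (166 hosts, 254 usable); 192.168.89.0/25 (89 hosts, 126 usable); 192.168.89.128/25 (85 hosts, 126 usable); 192.168.90.0/28 (8 hosts, 14 usable)


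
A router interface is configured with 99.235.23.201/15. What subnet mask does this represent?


/15 means 15 network bits, 17 host bits
Binary: 11111111111111100000000000000000
Mask: 255.254.0.0


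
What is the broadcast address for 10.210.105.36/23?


Network: 10.210.104.0/23
Host bits = 9
Set all host bits to 1:
Broadcast: 10.210.105.255


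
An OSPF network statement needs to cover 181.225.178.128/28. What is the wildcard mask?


Subnet mask: 255.255.255.240
Wildcard = 255.255.255.255 - subnet mask
255 - 255 = 0
255 - 255 = 0
255 - 255 = 0
255 - 240 = 15
Wildcard: 0.0.0.15


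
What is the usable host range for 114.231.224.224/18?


Network: 114.231.192.0
Broadcast: 114.231.255.255
First usable = network + 1
Last usable = broadcast - 1
Range: 114.231.192.1 to 114.231.255.254


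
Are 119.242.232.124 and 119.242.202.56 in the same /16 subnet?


Mask: 255.255.0.0
119.242.232.124 AND mask = 119.242.0.0
119.242.202.56 AND mask = 119.242.0.0
Yes, same subnet (119.242.0.0)


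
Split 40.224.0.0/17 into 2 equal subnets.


New prefix = 17 + 1 = 18
Each subnet has 16384 addresses
  40.224.0.0/18
  40.224.64.0/18
Subnets: 40.224.0.0/18, 40.224.64.0/18


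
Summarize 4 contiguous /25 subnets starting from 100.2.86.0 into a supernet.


Original prefix: /25
Number of subnets: 4 = 2^2
New prefix = 25 - 2 = 23
Supernet: 100.2.86.0/23


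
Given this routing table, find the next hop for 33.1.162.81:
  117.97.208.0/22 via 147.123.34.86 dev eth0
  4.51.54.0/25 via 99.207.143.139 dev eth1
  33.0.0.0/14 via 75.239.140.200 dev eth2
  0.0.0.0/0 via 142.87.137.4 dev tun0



Longest prefix match for 33.1.162.81:
  /22 117.97.208.0: no
  /25 4.51.54.0: no
  /14 33.0.0.0: MATCH
  /0 0.0.0.0: MATCH
Selected: next-hop 75.239.140.200 via eth2 (matched /14)


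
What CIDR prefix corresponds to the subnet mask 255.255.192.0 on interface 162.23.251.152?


Binary: 11111111.11111111.11000000.00000000
Count leading 1s
Prefix: /18


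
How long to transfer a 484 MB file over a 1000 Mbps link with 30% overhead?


Effective throughput = 1000 * (1 - 30/100) = 700 Mbps
File size in Mb = 484 * 8 = 3872 Mb
Time = 3872 / 700
Time = 5.5314 seconds


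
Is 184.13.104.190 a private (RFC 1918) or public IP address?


RFC 1918 private ranges:
  10.0.0.0/8 (10.0.0.0 - 10.255.255.255)
  172.16.0.0/12 (172.16.0.0 - 172.31.255.255)
  192.168.0.0/16 (192.168.0.0 - 192.168.255.255)
Public (not in any RFC 1918 range)


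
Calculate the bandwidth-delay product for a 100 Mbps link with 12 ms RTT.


BDP = bandwidth * RTT
= 100 Mbps * 12 ms
= 100 * 1e6 * 12 / 1000 bits
= 1200000 bits
= 150000 bytes
= 146.4844 KB
BDP = 1200000 bits (150000 bytes)


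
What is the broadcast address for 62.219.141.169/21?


Network: 62.219.136.0/21
Host bits = 11
Set all host bits to 1:
Broadcast: 62.219.143.255


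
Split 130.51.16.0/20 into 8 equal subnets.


New prefix = 20 + 3 = 23
Each subnet has 512 addresses
  130.51.16.0/23
  130.51.18.0/23
  130.51.20.0/23
  130.51.22.0/23
  130.51.24.0/23
  130.51.26.0/23
  130.51.28.0/23
  130.51.30.0/23
Subnets: 130.51.16.0/23, 130.51.18.0/23, 130.51.20.0/23, 130.51.22.0/23, 130.51.24.0/23, 130.51.26.0/23, 130.51.28.0/23, 130.51.30.0/23


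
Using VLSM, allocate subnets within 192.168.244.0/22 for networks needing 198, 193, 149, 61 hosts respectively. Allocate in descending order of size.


198 hosts -> /24 (254 usable): 192.168.244.0/24
193 hosts -> /24 (254 usable): 192.168.245.0/24
149 hosts -> /24 (254 usable): 192.168.246.0/24
61 hosts -> /26 (62 usable): 192.168.247.0/26
Allocation: 192.168.244.0/24 (198 hosts, 254 usable); 192.168.245.0/24 (193 hosts, 254 usable); 192.168.246.0/24 (149 hosts, 254 usable); 192.168.247.0/26 (61 hosts, 62 usable)


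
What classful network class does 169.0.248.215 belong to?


First octet: 169
Binary: 10101001
10xxxxxx -> Class B (128-191)
Class B, default mask 255.255.0.0 (/16)


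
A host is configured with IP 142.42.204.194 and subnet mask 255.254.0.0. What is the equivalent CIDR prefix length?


Binary: 11111111.11111110.00000000.00000000
Count leading 1s
Prefix: /15


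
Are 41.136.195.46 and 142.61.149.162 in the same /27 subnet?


Mask: 255.255.255.224
41.136.195.46 AND mask = 41.136.195.32
142.61.149.162 AND mask = 142.61.149.160
No, different subnets (41.136.195.32 vs 142.61.149.160)


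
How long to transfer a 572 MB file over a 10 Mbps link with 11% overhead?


Effective throughput = 10 * (1 - 11/100) = 8.9 Mbps
File size in Mb = 572 * 8 = 4576 Mb
Time = 4576 / 8.9
Time = 514.1573 seconds


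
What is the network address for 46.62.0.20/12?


IP:   00101110.00111110.00000000.00010100
Mask: 11111111.11110000.00000000.00000000
AND operation:
Net:  00101110.00110000.00000000.00000000
Network: 46.48.0.0/12


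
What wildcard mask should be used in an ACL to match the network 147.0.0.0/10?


Subnet mask: 255.192.0.0
Wildcard = 255.255.255.255 - subnet mask
255 - 255 = 0
255 - 192 = 63
255 - 0 = 255
255 - 0 = 255
Wildcard: 0.63.255.255


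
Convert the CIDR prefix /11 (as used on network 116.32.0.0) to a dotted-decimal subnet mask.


/11 means 11 network bits, 21 host bits
Binary: 11111111111000000000000000000000
Mask: 255.224.0.0


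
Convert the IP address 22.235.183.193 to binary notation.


22 = 00010110
235 = 11101011
183 = 10110111
193 = 11000001
Binary: 00010110.11101011.10110111.11000001


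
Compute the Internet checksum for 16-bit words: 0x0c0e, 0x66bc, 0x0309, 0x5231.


Sum all words (with carry folding):
+ 0x0c0e = 0x0c0e
+ 0x66bc = 0x72ca
+ 0x0309 = 0x75d3
+ 0x5231 = 0xc804
One's complement: ~0xc804
Checksum = 0x37fb


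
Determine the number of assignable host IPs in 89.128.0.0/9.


Host bits = 32 - 9 = 23
Total addresses = 2^23 = 8388608
Usable = total - 2 (network and broadcast)
Usable hosts: 8388606


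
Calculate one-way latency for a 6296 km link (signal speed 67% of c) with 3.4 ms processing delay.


Speed = 0.67 * 3e5 km/s = 201000 km/s
Propagation delay = 6296 / 201000 = 0.0313 s = 31.3234 ms
Processing delay = 3.4 ms
Total one-way latency = 34.7234 ms


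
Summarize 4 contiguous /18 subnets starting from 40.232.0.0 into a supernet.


Original prefix: /18
Number of subnets: 4 = 2^2
New prefix = 18 - 2 = 16
Supernet: 40.232.0.0/16


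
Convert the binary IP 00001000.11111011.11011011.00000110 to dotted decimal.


00001000 = 8
11111011 = 251
11011011 = 219
00000110 = 6
IP: 8.251.219.6


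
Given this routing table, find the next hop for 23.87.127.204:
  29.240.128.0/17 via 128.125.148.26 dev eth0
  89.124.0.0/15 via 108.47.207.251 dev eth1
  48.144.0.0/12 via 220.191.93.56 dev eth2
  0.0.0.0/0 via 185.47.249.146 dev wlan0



Longest prefix match for 23.87.127.204:
  /17 29.240.128.0: no
  /15 89.124.0.0: no
  /12 48.144.0.0: no
  /0 0.0.0.0: MATCH
Selected: next-hop 185.47.249.146 via wlan0 (matched /0)


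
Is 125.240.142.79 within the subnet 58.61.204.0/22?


Subnet network: 58.61.204.0
Test IP AND mask: 125.240.140.0
No, 125.240.142.79 is not in 58.61.204.0/22


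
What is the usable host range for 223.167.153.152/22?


Network: 223.167.152.0
Broadcast: 223.167.155.255
First usable = network + 1
Last usable = broadcast - 1
Range: 223.167.152.1 to 223.167.155.254


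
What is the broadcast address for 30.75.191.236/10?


Network: 30.64.0.0/10
Host bits = 22
Set all host bits to 1:
Broadcast: 30.127.255.255


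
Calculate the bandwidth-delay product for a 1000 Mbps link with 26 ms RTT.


BDP = bandwidth * RTT
= 1000 Mbps * 26 ms
= 1000 * 1e6 * 26 / 1000 bits
= 26000000 bits
= 3250000 bytes
= 3173.8281 KB
BDP = 26000000 bits (3250000 bytes)


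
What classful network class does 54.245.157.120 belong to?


First octet: 54
Binary: 00110110
0xxxxxxx -> Class A (1-126)
Class A, default mask 255.0.0.0 (/8)
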